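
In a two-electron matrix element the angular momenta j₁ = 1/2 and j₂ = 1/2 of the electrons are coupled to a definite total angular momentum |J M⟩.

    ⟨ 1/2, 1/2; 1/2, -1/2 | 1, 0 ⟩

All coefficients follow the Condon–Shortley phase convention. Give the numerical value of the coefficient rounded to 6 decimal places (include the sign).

+0.707107  (= +√(1/2))

j₁+j₂−J=0  J+j₁−j₂=1  J−j₁+j₂=1  j₁+j₂+J+1=3
(j₁±m₁, j₂±m₂, J±M) = (1,0,0,1,1,1)
P² = 1/2
sum k=0..0:
  [0] +1/1 = 1
S = 1
C² = P²·S² = 1/2 ; C = +0.707107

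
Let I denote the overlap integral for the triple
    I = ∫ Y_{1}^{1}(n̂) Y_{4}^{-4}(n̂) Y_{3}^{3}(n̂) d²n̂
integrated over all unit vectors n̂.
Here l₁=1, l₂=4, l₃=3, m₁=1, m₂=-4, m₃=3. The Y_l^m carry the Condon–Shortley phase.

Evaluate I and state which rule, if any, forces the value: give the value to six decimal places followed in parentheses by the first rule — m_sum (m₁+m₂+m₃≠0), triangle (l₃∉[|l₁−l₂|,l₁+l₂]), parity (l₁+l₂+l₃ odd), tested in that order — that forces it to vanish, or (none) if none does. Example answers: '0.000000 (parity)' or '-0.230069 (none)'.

m-sum 0 ✓  L=8 even ✓  3≤3≤5 ✓
Π(2lᵢ+1) = 3×9×7 = 189
triangle coeff Δ(1,4,3) = 1/252
Σ_t [1,1]: t=1:−1/36 = -1/36
(3j)²=4/63 [(1 4 3; 0 0 0)], sign=+1
Σ_t [0,0]: t=0:+1/1440 = 1/1440
(3j)²=1/9 [(1 4 3; 1 -4 3)], sign=+1
⇒ 4πI² = 4/3
I = (+1)√(4/3/(4π)) = 0.32573501
No selection rule forces the value: the integral is nonzero (none).

0.325735 (none)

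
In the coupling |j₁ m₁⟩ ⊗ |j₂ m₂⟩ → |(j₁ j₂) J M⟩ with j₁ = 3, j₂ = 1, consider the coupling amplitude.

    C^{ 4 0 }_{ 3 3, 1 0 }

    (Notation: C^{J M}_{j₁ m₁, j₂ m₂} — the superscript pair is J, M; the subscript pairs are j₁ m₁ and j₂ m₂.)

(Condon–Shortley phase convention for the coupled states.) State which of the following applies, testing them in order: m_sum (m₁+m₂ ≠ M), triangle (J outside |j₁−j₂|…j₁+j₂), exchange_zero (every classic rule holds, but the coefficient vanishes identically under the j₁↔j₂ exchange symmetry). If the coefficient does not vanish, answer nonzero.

m_sum

m-sum: m₁+m₂ = 3+0 = 3, M = 0  ✗ ⇒ coefficient is 0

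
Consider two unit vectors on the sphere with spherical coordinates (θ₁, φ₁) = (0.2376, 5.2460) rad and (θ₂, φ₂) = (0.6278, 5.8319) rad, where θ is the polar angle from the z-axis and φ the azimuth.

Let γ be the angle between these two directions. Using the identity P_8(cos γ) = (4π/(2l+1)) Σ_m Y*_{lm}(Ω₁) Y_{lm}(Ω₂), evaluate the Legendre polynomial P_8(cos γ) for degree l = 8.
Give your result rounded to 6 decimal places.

Expand P_8 via completeness: Σ_{m} conj(Y_{8,m}) at Ω₁ times Y_{8,m} at Ω₂ —
  m=-8: (-0.000002-0.000004i) × (-0.006514-0.003298i) = -0.000000+0.000000i  (running Σ = -0.000000+0.000000i)
  m=-7: (+0.000045-0.000066i) × (-0.040239-0.000700i) = -0.000002+0.000003i  (running Σ = -0.000002+0.000003i)
  m=-6: (+0.000841+0.000051i) × (-0.123767+0.057345i) = -0.000107+0.000042i  (running Σ = -0.000109+0.000045i)
  m=-5: (+0.002908+0.005675i) × (-0.198817+0.243048i) = -0.001957-0.000421i  (running Σ = -0.002066-0.000377i)
  m=-4: (-0.019103+0.030224i) × (-0.110857+0.464359i) = -0.011917-0.012221i  (running Σ = -0.013983-0.012598i)
  m=-3: (-0.146482-0.004401i) × (+0.083312+0.377989i) = -0.010540-0.055735i  (running Σ = -0.024524-0.068333i)
  m=-2: (-0.199215-0.361583i) × (-0.037983-0.048119i) = -0.009832+0.023320i  (running Σ = -0.034356-0.045013i)
  m=-1: (+0.342163-0.579173i) × (-0.374555-0.181525i) = -0.233293+0.154821i  (running Σ = -0.267648+0.109808i)
  m=0: (+0.247660-0.000000i) × (-0.074731+0.000000i) = -0.018508+0.000000i  (running Σ = -0.286156+0.109808i)
  m=1: (-0.342163-0.579173i) × (+0.374555-0.181525i) = -0.233293-0.154821i  (running Σ = -0.519449-0.045013i)
  m=2: (-0.199215+0.361583i) × (-0.037983+0.048119i) = -0.009832-0.023320i  (running Σ = -0.529281-0.068333i)
  m=3: (+0.146482-0.004401i) × (-0.083312+0.377989i) = -0.010540+0.055735i  (running Σ = -0.539821-0.012598i)
  m=4: (-0.019103-0.030224i) × (-0.110857-0.464359i) = -0.011917+0.012221i  (running Σ = -0.551738-0.000377i)
  m=5: (-0.002908+0.005675i) × (+0.198817+0.243048i) = -0.001957+0.000421i  (running Σ = -0.553696+0.000045i)
  m=6: (+0.000841-0.000051i) × (-0.123767-0.057345i) = -0.000107-0.000042i  (running Σ = -0.553803+0.000003i)
  m=7: (-0.000045-0.000066i) × (+0.040239-0.000700i) = -0.000002-0.000003i  (running Σ = -0.553804+0.000000i)
  m=8: (-0.000002+0.000004i) × (-0.006514+0.003298i) = -0.000000-0.000000i  (running Σ = -0.553804-0.000000i)
Σ over m = -0.553804-0.000000i; ×(4π/17) → -0.409371-0.000000i. Real part: -0.409371

-0.409371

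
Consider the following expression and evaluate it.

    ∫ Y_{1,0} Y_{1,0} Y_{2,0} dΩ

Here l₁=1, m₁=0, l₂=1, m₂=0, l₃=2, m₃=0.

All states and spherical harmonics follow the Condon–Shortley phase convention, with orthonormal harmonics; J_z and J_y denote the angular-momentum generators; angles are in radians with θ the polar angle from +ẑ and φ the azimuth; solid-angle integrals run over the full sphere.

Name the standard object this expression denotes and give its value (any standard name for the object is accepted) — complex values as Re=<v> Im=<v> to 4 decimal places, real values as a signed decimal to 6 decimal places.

Gaunt coefficient, +0.252313

This is a Gaunt coefficient — the integral of a triple product of spherical harmonics over the sphere.
m-sum 0 ✓  L=4 even ✓  0≤2≤2 ✓
Π(2lᵢ+1) = 3×3×5 = 45
triangle coeff Δ(1,1,2) = 1/30
Σ_t [0,0]: t=0:+1/1 = 1/1
(3j)²=2/15 [(1 1 2; 0 0 0)], sign=+1
(m-triple is (0,0,0) — same symbol as above.)
⇒ 4πI² = 4/5
I = (+1)√(4/5/(4π)) = 0.25231325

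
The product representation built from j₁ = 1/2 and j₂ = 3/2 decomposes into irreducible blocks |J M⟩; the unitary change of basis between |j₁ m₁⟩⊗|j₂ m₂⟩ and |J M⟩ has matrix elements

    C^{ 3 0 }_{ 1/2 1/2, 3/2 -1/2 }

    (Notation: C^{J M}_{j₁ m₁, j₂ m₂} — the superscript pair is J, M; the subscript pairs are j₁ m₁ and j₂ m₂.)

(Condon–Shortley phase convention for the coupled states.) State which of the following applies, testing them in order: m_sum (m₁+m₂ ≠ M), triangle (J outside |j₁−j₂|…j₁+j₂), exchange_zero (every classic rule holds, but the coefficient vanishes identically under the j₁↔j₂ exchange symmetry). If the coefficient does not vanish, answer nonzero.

triangle

m-sum: m₁+m₂ = 1/2+(-1/2) = 0, M = 0  ✓
triangle: need |j₁−j₂| ≤ J ≤ j₁+j₂, i.e. J ∈ [1, 2]; J = 3 is outside ✗ ⇒ coefficient is 0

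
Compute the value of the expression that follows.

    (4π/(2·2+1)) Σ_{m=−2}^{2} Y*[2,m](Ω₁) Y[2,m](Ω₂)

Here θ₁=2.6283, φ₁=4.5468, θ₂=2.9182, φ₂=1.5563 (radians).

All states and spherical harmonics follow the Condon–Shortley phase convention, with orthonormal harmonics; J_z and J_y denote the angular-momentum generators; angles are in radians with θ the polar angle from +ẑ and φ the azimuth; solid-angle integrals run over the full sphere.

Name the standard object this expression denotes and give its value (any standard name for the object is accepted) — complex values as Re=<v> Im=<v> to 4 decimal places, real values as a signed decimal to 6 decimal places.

This sum is the spherical-harmonic addition theorem: it equals the Legendre polynomial P_l(cos γ) of the angle γ between the two directions.
Addition theorem: P_2(cos γ) = (4π/5) Σ_m Y*_{lm}(Ω₁) Y_{lm}(Ω₂), m = −2…2:
  [-2]  conj(Y_{2,-2})(Ω₁) = -0.088080+0.030286i ; Y_{2,-2}(Ω₂) = -0.018950-0.000550i ; Δ = +0.001686-0.000526i
  [-1]  conj(Y_{2,-1})(Ω₁) = +0.054473+0.325951i ; Y_{2,-1}(Ω₂) = -0.002419+0.166879i ; Δ = -0.054526+0.008302i
  [+0]  conj(Y_{2,0})(Ω₁) = +0.402634-0.000000i ; Y_{2,0}(Ω₂) = +0.584345+0.000000i ; Δ = +0.235277+0.000000i
  [+1]  conj(Y_{2,1})(Ω₁) = -0.054473+0.325951i ; Y_{2,1}(Ω₂) = +0.002419+0.166879i ; Δ = -0.054526-0.008302i
  [+2]  conj(Y_{2,2})(Ω₁) = -0.088080-0.030286i ; Y_{2,2}(Ω₂) = -0.018950+0.000550i ; Δ = +0.001686+0.000526i
Accumulated sum +0.129596+0.000000i; after 4π/(2l+1) scaling, +0.325710+0.000000i ⇒ P_2 = 0.325710

Legendre polynomial (addition theorem), +0.325710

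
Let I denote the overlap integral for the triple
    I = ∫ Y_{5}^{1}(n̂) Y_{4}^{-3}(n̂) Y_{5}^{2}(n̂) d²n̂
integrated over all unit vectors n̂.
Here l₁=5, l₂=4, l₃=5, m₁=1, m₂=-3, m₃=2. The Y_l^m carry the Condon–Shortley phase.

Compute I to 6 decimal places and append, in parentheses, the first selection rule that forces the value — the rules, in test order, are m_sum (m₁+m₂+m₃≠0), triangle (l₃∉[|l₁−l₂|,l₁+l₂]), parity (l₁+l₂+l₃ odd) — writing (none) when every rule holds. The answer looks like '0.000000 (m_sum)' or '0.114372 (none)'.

Checks pass: Σm=0; 14 even; l₃=5∈[1,9].
(2·5+1)(2·4+1)(2·5+1) = 1089
Δ: 4! 6! 4! / 15! → 1/3153150
sum: t=0:+1/69120 t=1:−1/1728 t=2:+1/576 t=3:−1/1728 t=4:+1/69120 = 7/11520
3j²(5 4 5; 0 0 0) = Δ·Π!·Σ² = 2/143  (sign -1)
sum: t=0:+1/6912 t=1:−1/5184 = -1/20736
3j²(5 4 5; 1 -3 2) = Δ·Π!·Σ² = 5/2574  (sign +1)
combine: 4πI² = 1089·2/143·5/2574 = 5/169
take √, sign -1: I = -0.04852178
No selection rule forces the value: the integral is nonzero (none).

-0.048522 (none)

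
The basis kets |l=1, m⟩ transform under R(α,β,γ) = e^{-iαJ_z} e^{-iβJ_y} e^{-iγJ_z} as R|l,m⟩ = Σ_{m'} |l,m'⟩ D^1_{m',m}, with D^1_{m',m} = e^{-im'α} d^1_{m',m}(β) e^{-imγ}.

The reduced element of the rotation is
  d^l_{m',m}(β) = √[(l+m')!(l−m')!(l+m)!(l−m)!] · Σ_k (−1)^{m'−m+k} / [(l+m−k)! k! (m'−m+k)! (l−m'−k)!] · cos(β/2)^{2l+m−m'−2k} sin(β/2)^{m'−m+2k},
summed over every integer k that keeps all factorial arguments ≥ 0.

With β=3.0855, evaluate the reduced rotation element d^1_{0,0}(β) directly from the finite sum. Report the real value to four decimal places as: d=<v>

d^1_{0,0}(β=3.0855) via the finite sum:
c=cos(3.085500/2)=0.028043, s=sin(3.085500/2)=0.999607; N=√[1·1·1·1]=1.000000
k∈{0,1} keeps every argument non-negative
  k=0: (−1)^0·1.0000/(1)·0.0280^2·0.9996^0 = +0.000786
  k=1: (−1)^1·1.0000/(1)·0.0280^0·0.9996^2 = -0.999214
d^1_{0,0}(3.0855) = +0.000786 -0.999214 = -0.998427

d=-0.9984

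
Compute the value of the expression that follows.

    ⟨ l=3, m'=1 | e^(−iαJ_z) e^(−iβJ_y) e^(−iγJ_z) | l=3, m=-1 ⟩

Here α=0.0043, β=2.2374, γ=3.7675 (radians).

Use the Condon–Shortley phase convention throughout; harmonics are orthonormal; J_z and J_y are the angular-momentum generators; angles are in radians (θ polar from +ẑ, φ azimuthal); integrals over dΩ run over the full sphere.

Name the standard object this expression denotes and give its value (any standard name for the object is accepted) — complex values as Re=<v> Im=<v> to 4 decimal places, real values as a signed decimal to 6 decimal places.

This is a Wigner D-matrix element — the rotation-matrix element ⟨l m'| R(α,β,γ) |l m⟩ in the angular-momentum basis.
D^3_{1,-1}(0.0043,2.2374,3.7675) = e^{-i·1·0.0043}·d^3_{1,-1}(2.2374)·e^{-i·-1·3.7675}. Compute d first:
With c≡cos(β/2)=0.436852 and s≡sin(β/2)=0.899533, N=[24·2·2·24]^{1/2}=48.000000
k: max(0,(-1)−(1))=0 … min(3+(-1),3−(1))=2
  k=0: (−1)^2·48.0000/(8)·0.4369^4·0.8995^2 = +0.176817
  k=1: (−1)^3·48.0000/(6)·0.4369^2·0.8995^4 = -0.999604
  k=2: (−1)^4·48.0000/(48)·0.4369^0·0.8995^6 = +0.529790
d^3_{1,-1}(2.2374) = +0.176817 -0.999604 +0.529790 = -0.292998
Phases: e^{-i·(1)·0.0043}=+0.999991-0.004300i, e^{-i·(-1)·3.7675}=-0.810432-0.585833i ⇒ D=+0.238190+0.170625i

Wigner D-matrix element, Re=0.2382 Im=0.1706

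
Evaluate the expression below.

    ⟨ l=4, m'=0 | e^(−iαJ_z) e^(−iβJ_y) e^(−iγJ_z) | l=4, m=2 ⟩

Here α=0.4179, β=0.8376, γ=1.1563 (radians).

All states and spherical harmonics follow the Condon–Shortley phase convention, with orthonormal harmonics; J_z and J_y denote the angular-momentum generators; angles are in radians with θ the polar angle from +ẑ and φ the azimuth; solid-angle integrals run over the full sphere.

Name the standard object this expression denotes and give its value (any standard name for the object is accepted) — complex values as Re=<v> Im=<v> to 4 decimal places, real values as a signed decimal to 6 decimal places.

This is a Wigner D-matrix element — the rotation-matrix element ⟨l m'| R(α,β,γ) |l m⟩ in the angular-momentum basis.
Split into d^4_{0,2}(β=0.8376) × two z-phases.
With c≡cos(β/2)=0.913578 and s≡sin(β/2)=0.406664, N=[24·24·720·2]^{1/2}=910.735966
k∈{2,3,4} keeps every argument non-negative
  k=2: (−1)^0·910.7360/(96)·0.9136^6·0.4067^2 = +0.912150
  k=3: (−1)^1·910.7360/(36)·0.9136^4·0.4067^4 = -0.481966
  k=4: (−1)^2·910.7360/(96)·0.9136^2·0.4067^6 = +0.035812
d^4_{0,2}(0.8376) = +0.912150 -0.481966 +0.035812 = +0.465996
Attach z-rotation phases: D = e^{-i(0)(0.4179)}·(+0.465996)·e^{-i(2)(1.1563)} = -0.314836-0.343556i

Wigner D-matrix element, Re=-0.3148 Im=-0.3436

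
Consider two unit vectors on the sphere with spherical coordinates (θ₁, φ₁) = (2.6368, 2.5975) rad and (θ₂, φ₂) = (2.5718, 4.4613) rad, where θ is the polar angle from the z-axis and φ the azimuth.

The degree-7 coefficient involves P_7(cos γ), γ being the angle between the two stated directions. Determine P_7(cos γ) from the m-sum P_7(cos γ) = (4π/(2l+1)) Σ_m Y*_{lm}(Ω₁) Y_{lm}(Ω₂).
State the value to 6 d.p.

0.251446

Addition theorem: P_7(cos γ) = (4π/15) Σ_m Y*_{lm}(Ω₁) Y_{lm}(Ω₂), m = −7…7:
  [-7]  conj(Y_{7,-7})(Ω₁) = 0.00243 - 0.00191j ; Y_{7,-7}(Ω₂) = 0.00653 + 0.00123j ; Δ = 0.00002 - 0.00001j
  [-6]  conj(Y_{7,-6})(Ω₁) = 0.02080 - 0.00257j ; Y_{7,-6}(Ω₂) = 0.00249 + 0.03875j ; Δ = 0.00015 + 0.00080j
  [-5]  conj(Y_{7,-5})(Ω₁) = 0.07938 + 0.03556j ; Y_{7,-5}(Ω₂) = -0.13095 + 0.04272j ; Δ = -0.01191 - 0.00126j
  [-4]  conj(Y_{7,-4})(Ω₁) = 0.13921 + 0.20106j ; Y_{7,-4}(Ω₂) = -0.17458 - 0.27452j ; Δ = 0.03089 - 0.07332j
  [-3]  conj(Y_{7,-3})(Ω₁) = 0.02796 + 0.45425j ; Y_{7,-3}(Ω₂) = 0.33369 - 0.35585j ; Δ = 0.17098 + 0.14163j
  [-2]  conj(Y_{7,-2})(Ω₁) = -0.21789 + 0.41587j ; Y_{7,-2}(Ω₂) = 0.29882 + 0.16409j ; Δ = -0.13335 + 0.08852j
  [-1]  conj(Y_{7,-1})(Ω₁) = -0.02104 + 0.01273j ; Y_{7,-1}(Ω₂) = 0.04467 - 0.17414j ; Δ = 0.00128 + 0.00423j
  [+0]  conj(Y_{7,0})(Ω₁) = 0.44914 + 0.00000j ; Y_{7,0}(Ω₂) = 0.40976 + 0.00000j ; Δ = 0.18404 + 0.00000j
  [+1]  conj(Y_{7,1})(Ω₁) = 0.02104 + 0.01273j ; Y_{7,1}(Ω₂) = -0.04467 - 0.17414j ; Δ = 0.00128 - 0.00423j
  [+2]  conj(Y_{7,2})(Ω₁) = -0.21789 - 0.41587j ; Y_{7,2}(Ω₂) = 0.29882 - 0.16409j ; Δ = -0.13335 - 0.08852j
  [+3]  conj(Y_{7,3})(Ω₁) = -0.02796 + 0.45425j ; Y_{7,3}(Ω₂) = -0.33369 - 0.35585j ; Δ = 0.17098 - 0.14163j
  [+4]  conj(Y_{7,4})(Ω₁) = 0.13921 - 0.20106j ; Y_{7,4}(Ω₂) = -0.17458 + 0.27452j ; Δ = 0.03089 + 0.07332j
  [+5]  conj(Y_{7,5})(Ω₁) = -0.07938 + 0.03556j ; Y_{7,5}(Ω₂) = 0.13095 + 0.04272j ; Δ = -0.01191 + 0.00126j
  [+6]  conj(Y_{7,6})(Ω₁) = 0.02080 + 0.00257j ; Y_{7,6}(Ω₂) = 0.00249 - 0.03875j ; Δ = 0.00015 - 0.00080j
  [+7]  conj(Y_{7,7})(Ω₁) = -0.00243 - 0.00191j ; Y_{7,7}(Ω₂) = -0.00653 + 0.00123j ; Δ = 0.00002 + 0.00001j
Accumulated sum 0.30014 - 0.00000j; after 4π/(2l+1) scaling, 0.25145 - 0.00000j ⇒ P_7 = 0.251446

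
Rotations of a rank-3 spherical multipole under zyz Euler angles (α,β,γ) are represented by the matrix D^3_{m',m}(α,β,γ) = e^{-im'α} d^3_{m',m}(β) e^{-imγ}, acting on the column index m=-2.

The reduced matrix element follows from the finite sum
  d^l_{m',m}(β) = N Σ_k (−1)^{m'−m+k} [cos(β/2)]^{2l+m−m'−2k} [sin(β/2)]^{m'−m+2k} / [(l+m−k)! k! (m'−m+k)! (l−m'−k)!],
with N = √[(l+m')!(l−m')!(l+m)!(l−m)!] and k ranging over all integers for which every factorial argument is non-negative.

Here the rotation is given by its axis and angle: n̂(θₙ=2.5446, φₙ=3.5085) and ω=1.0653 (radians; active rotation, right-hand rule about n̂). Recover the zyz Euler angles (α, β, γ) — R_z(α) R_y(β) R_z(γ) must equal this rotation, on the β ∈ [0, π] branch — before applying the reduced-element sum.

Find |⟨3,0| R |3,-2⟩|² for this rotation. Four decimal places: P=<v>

Axis–angle → zyz. n̂ = (sinθₙcosφₙ, sinθₙsinφₙ, cosθₙ) = (-0.524741, -0.201663, -0.827030), ω = 1.0653.
R = I cosω + sinω [n̂]ₓ + (1−cosω) n̂n̂ᵀ gives
  R = [+0.626258, +0.778175, +0.047385; -0.669019, +0.505217, +0.545133; +0.400269, -0.373095, +0.837009]
β = atan2(√(R₁₃²+R₂₃²), R₃₃) = 0.579002; α = atan2(R₂₃, R₁₃) mod 2π = 1.484090; γ = atan2(R₃₂, −R₃₁) mod 2π = 3.891868
First d^3_{0,-2}(β=0.5790), then the phase factors e^{-i(0)α} and e^{-i(-2)γ}:
With c≡cos(β/2)=0.958386 and s≡sin(β/2)=0.285474, N=[6·6·1·120]^{1/2}=65.726707
The bounds max(0,m−m')=0 and min(l+m,l−m')=1 give 2 terms
  k=0: (−1)^2·65.7267/(12)·0.9584^4·0.2855^2 = +0.376579
  k=1: (−1)^3·65.7267/(12)·0.9584^2·0.2855^4 = -0.033412
d^3_{0,-2}(0.5790) = +0.376579 -0.033412 = +0.343167
|D^3_{0,-2}|² = |d^3_{0,-2}(β)|² = (+0.343167)² = 0.117763 (the z-rotation phases have unit modulus)

P=0.1178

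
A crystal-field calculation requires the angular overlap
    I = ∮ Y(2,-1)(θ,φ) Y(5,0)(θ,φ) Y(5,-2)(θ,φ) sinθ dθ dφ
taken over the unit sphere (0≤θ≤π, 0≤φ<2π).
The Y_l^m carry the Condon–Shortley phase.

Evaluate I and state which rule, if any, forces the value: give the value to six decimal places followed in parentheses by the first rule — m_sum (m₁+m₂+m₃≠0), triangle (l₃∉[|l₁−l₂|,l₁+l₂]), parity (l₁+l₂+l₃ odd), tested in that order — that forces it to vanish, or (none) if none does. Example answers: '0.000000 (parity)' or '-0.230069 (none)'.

0.000000 (m_sum)

m-sum = -1 + 0 − 2 = -3 ≠ 0 ⇒ I = 0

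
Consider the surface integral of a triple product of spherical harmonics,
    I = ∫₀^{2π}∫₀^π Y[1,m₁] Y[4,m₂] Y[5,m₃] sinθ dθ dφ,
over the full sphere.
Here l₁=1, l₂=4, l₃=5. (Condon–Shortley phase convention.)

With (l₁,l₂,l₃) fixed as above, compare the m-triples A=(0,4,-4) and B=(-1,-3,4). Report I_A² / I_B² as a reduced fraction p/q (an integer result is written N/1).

Same 1,4,5: normalisation and zero-m 3j drop out of the ratio.
A: Δ: 0! 2! 8! / 11! → 1/495; sum: t=0:+1/40320 = 1/40320; 3j²(1 4 5; 0 4 -4) = Δ·Π!·Σ² = 1/55  (sign -1)
B: Δ: 0! 2! 8! / 11! → 1/495; sum: t=0:+1/10080 = 1/10080; 3j²(1 4 5; -1 -3 4) = Δ·Π!·Σ² = 4/55  (sign -1)
I_A²/I_B² = (1/55)/(4/55) = 1/4

1/4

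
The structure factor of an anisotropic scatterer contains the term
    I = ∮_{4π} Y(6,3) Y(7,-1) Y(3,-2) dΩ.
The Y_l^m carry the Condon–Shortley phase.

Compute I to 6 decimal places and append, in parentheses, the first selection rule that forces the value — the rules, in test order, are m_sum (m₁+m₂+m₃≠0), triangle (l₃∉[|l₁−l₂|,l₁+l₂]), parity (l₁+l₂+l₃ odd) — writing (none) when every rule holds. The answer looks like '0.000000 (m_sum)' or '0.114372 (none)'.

0.167202 (none)

m-sum 0 ✓  L=16 even ✓  1≤3≤13 ✓
Π(2lᵢ+1) = 13×15×7 = 1365
triangle coeff Δ(6,7,3) = 1/2042040
Σ_t [4,6]: t=4:+1/207360 t=5:−1/57600 t=6:+1/207360 = -1/129600
(3j)²=168/12155 [(6 7 3; 0 0 0)], sign=+1
Σ_t [2,3]: t=2:+1/1935360 t=3:−1/362880 = -13/5806080
(3j)²=195/10472 [(6 7 3; 3 -1 -2)], sign=+1
⇒ 4πI² = 12285/34969
I = (+1)√(12285/34969/(4π)) = 0.16720184
No selection rule forces the value: the integral is nonzero (none).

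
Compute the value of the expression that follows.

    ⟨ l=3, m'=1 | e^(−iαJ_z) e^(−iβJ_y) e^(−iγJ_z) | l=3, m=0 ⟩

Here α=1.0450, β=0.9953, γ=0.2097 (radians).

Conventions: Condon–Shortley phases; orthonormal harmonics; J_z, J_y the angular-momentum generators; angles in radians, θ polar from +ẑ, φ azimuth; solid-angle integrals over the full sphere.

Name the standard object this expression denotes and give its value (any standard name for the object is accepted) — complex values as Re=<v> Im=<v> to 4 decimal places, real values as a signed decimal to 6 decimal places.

Wigner D-matrix element, Re=-0.0877 Im=0.1511

This is a Wigner D-matrix element — the rotation-matrix element ⟨l m'| R(α,β,γ) |l m⟩ in the angular-momentum basis.
First d^3_{1,0}(β=0.9953), then the phase factors e^{-i(1)α} and e^{-i(0)γ}:
c=cos(0.995300/2)=0.878707, s=sin(0.995300/2)=0.477362; N=√[24·2·6·6]=41.569219
The bounds max(0,m−m')=0 and min(l+m,l−m')=2 give 3 terms
  k=0: (−1)^1·41.5692/(12)·0.8787^5·0.4774^1 = -0.866280
  k=1: (−1)^2·41.5692/(4)·0.8787^3·0.4774^3 = +0.766985
  k=2: (−1)^3·41.5692/(12)·0.8787^1·0.4774^5 = -0.075452
d^3_{1,0}(0.9953) = -0.866280 +0.766985 -0.075452 = -0.174747
Attach z-rotation phases: D = e^{-i(1)(1.0450)}·(-0.174747)·e^{-i(0)(0.2097)} = -0.087706+0.151143i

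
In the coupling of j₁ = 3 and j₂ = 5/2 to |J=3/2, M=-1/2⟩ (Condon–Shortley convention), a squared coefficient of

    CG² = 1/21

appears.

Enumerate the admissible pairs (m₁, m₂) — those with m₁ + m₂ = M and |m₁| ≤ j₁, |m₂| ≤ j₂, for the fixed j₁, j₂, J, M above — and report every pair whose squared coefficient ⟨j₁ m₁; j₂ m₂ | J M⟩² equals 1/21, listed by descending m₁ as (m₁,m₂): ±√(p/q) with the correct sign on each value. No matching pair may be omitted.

(-2,3/2): −√(1/21)

Admissible pairs with m₁+m₂ = M = -1/2: (-3,5/2), (-2,3/2), (-1,1/2), (0,-1/2), (1,-3/2), (2,-5/2)
  (m₁,m₂)=(2,-5/2): CG² = 5/21, CG = +√(5/21)
  (m₁,m₂)=(1,-3/2): CG² = 7/30, CG = −√(7/30)
  (m₁,m₂)=(0,-1/2): CG² = 4/35, CG = +√(4/35)
  (m₁,m₂)=(-1,1/2): CG² = 1/105, CG = −√(1/105)
  (m₁,m₂)=(-2,3/2): CG² = 1/21, CG = −√(1/21)   ← matches the target
  (m₁,m₂)=(-3,5/2): CG² = 5/14, CG = +√(5/14)
Pairs with CG² = 1/21: (-2,3/2): −√(1/21)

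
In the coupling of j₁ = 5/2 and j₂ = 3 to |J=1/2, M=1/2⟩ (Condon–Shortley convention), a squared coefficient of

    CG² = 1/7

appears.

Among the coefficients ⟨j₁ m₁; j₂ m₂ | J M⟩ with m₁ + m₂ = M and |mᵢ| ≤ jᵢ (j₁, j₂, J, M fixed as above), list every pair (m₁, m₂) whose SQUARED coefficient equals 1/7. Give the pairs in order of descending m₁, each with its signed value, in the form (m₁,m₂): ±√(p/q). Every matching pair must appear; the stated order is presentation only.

Admissible pairs with m₁+m₂ = M = 1/2: (-5/2,3), (-3/2,2), (-1/2,1), (1/2,0), (3/2,-1), (5/2,-2)
  (m₁,m₂)=(5/2,-2): CG² = 1/21, CG = +√(1/21)
  (m₁,m₂)=(3/2,-1): CG² = 2/21, CG = −√(2/21)
  (m₁,m₂)=(1/2,0): CG² = 1/7, CG = +√(1/7)   ← matches the target
  (m₁,m₂)=(-1/2,1): CG² = 4/21, CG = −√(4/21)
  (m₁,m₂)=(-3/2,2): CG² = 5/21, CG = +√(5/21)
  (m₁,m₂)=(-5/2,3): CG² = 2/7, CG = −√(2/7)
Pairs with CG² = 1/7: (1/2,0): +√(1/7)

(1/2,0): +√(1/7)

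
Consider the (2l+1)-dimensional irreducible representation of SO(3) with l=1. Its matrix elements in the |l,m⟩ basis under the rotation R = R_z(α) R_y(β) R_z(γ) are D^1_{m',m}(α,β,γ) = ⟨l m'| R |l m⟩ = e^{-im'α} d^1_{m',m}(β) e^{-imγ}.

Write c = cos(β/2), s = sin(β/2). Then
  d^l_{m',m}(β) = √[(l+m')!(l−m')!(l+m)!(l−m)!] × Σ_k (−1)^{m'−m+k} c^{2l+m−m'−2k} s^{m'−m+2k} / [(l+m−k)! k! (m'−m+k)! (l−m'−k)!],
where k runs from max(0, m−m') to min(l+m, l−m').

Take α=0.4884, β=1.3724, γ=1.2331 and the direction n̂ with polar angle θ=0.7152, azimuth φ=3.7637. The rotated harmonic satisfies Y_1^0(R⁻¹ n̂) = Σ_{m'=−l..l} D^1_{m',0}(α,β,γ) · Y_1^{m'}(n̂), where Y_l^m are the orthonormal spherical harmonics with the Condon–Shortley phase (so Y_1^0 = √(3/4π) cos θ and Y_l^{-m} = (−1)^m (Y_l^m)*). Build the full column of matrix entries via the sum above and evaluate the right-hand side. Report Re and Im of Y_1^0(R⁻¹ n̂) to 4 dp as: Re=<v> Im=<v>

Re=-0.2386 Im=0.0000

Need the full column D^1_{m',0} for m'=−1..1 at α=0.4884, β=1.3724, γ=1.2331.
cos(β/2)=0.773659, sin(β/2)=0.633602
d^1_{-1,0}: single k=1 term ⇒ +0.693236;  D = +0.612186+0.325276i
d^1_{0,0}: k∈[0..1] ⇒ +0.598549 -0.401451 = +0.197097;  D = +0.197097+0.000000i
d^1_{1,0}: single k=0 term ⇒ -0.693236;  D = -0.612186+0.325276i
Y_1^{m'}(θ=0.7152,φ=3.7637) and Σ D·Y over m':
  (+0.6122+0.3253i)·(-0.1841+0.1320i)  (+0.1971+0.0000i)·(+0.3689+0.0000i)  (-0.6122+0.3253i)·(+0.1841+0.1320i)
Y_1^0(R⁻¹ n̂) = -0.238617+0.000000i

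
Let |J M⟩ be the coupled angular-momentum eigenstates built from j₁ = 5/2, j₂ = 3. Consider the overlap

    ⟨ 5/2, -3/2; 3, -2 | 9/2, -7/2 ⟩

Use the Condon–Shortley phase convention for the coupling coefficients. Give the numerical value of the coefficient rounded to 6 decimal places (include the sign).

+√(1/99) ≈ +0.100504

j₁+j₂−J=1  J+j₁−j₂=4  J−j₁+j₂=5  j₁+j₂+J+1=11
(j₁±m₁, j₂±m₂, J±M) = (1,4,1,5,1,8)
P² = 921600/11
sum k=0..1:
  [0] +1/576 = 1/576
  [1] −1/720 = -1/720
S = 1/2880
C² = P²·S² = 1/99 ; C = +0.100504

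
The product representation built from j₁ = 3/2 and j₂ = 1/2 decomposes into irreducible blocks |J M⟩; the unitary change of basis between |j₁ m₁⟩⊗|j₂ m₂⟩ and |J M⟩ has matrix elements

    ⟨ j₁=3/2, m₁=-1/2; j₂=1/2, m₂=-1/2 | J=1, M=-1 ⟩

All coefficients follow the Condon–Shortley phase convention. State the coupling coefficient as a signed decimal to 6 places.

+0.500000  (= +√(1/4))

j₁+j₂−J=1  J+j₁−j₂=2  J−j₁+j₂=0  j₁+j₂+J+1=4
(j₁±m₁, j₂±m₂, J±M) = (1,2,0,1,0,2)
P² = 1
sum k=0..0:
  [0] +1/2 = 1/2
S = 1/2
C² = P²·S² = 1/4 ; C = +0.500000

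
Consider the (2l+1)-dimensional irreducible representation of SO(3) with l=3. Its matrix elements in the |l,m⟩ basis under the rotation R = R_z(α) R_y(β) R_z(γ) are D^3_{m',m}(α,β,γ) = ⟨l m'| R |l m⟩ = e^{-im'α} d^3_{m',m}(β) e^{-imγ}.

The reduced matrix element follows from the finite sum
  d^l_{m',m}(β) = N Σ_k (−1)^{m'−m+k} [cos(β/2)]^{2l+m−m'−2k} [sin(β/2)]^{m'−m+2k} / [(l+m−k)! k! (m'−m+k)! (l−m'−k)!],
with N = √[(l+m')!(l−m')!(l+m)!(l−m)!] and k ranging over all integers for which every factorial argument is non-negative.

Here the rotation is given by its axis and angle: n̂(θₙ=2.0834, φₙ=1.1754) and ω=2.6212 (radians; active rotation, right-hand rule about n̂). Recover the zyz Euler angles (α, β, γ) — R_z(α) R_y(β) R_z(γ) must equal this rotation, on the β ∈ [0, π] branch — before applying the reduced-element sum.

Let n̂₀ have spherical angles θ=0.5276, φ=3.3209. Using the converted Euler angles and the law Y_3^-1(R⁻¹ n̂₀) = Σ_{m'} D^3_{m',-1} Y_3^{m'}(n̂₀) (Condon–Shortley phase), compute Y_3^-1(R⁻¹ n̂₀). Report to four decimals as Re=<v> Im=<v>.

Axis–angle → zyz. n̂ = (sinθₙcosφₙ, sinθₙsinφₙ, cosθₙ) = (+0.335668, +0.804231, -0.490448), ω = 2.6212.
R = I cosω + sinω [n̂]ₓ + (1−cosω) n̂n̂ᵀ gives
  R = [-0.657194, +0.748034, +0.092418; +0.260313, +0.340333, -0.903555; -0.707343, -0.569753, -0.418387]
β = atan2(√(R₁₃²+R₂₃²), R₃₃) = 2.002465; α = atan2(R₂₃, R₁₃) mod 2π = 4.814317; γ = atan2(R₃₂, −R₃₁) mod 2π = 5.605110
Need the full column D^3_{m',-1} for m'=−3..3 at α=4.8143, β=2.0025, γ=5.6051.
cos(β/2)=0.539265, sin(β/2)=0.842136
d^3_{-3,-1}: single k=2 term ⇒ +0.232283;  D = +0.084493+0.216371i
d^3_{-2,-1}: k∈[1..2] ⇒ +0.121449 -0.592356 = -0.470908;  D = +0.418943-0.215037i
d^3_{-1,-1}: k∈[0..2] ⇒ +0.024593 -0.479803 +0.877576 = +0.422367;  D = -0.230104-0.354183i
d^3_{0,-1}: k∈[0..2] ⇒ -0.133040 +0.973341 -0.791233 = +0.049067;  D = +0.038213-0.030780i
d^3_{1,-1}: k∈[0..2] ⇒ +0.359852 -1.170102 +0.356693 = -0.453557;  D = -0.318978-0.322438i
d^3_{2,-1}: k∈[0..1] ⇒ -0.592356 +0.722294 = +0.129938;  D = -0.082596+0.100308i
d^3_{3,-1}: single k=0 term ⇒ +0.566473;  D = -0.471669-0.313720i
Y_3^{m'}(θ=0.5276,φ=3.3209) and Σ D·Y over m':
  (+0.0845+0.2164i)·(-0.0457+0.0273i)  (+0.4189-0.2150i)·(+0.2096-0.0786i)  (-0.2301-0.3542i)·(-0.4375+0.0793i)  (+0.0382-0.0308i)·(+0.2362+0.0000i)  (-0.3190-0.3224i)·(+0.4375+0.0793i)  (-0.0826+0.1003i)·(+0.2096+0.0786i)  (-0.4717-0.3137i)·(+0.0457+0.0273i)
Y_3^-1(R⁻¹ n̂) = +0.046745-0.135168i

Re=0.0467 Im=-0.1352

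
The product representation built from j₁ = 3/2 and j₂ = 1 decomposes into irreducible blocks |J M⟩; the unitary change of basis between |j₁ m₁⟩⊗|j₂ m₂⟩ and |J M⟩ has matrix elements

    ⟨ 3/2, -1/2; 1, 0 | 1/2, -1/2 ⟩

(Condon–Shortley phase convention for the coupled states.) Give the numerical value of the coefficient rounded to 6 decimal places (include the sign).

−√(1/3) ≈ -0.577350

j₁+j₂−J=2  J+j₁−j₂=1  J−j₁+j₂=0  j₁+j₂+J+1=4
(j₁±m₁, j₂±m₂, J±M) = (1,2,1,1,0,1)
P² = 1/3
sum k=1..1:
  [1] −1/1 = -1
S = -1
C² = P²·S² = 1/3 ; C = -0.577350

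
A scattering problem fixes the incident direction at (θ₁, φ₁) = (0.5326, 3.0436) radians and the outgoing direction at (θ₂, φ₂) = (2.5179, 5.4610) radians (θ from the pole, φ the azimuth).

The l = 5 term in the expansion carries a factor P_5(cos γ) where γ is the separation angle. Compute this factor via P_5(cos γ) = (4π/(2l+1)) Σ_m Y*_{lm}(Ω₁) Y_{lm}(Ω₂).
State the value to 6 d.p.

Addition theorem: P_5(cos γ) = (4π/11) Σ_m Y*_{lm}(Ω₁) Y_{lm}(Ω₂), m = −5…5:
  [-5]  conj(Y_{5,-5})(Ω₁) = -0.013824+0.007373i ; Y_{5,-5}(Ω₂) = -0.017846-0.026004i ; Δ = +0.000438+0.000228i
  [-4]  conj(Y_{5,-4})(Ω₁) = +0.077682-0.032111i ; Y_{5,-4}(Ω₂) = +0.137118+0.020324i ; Δ = +0.011304-0.002824i
  [-3]  conj(Y_{5,-3})(Ω₁) = -0.246198+0.074537i ; Y_{5,-3}(Ω₂) = -0.265251+0.212330i ; Δ = +0.049478-0.072046i
  [-2]  conj(Y_{5,-2})(Ω₁) = +0.452871-0.089910i ; Y_{5,-2}(Ω₂) = +0.033690-0.457075i ; Δ = -0.025839-0.210025i
  [-1]  conj(Y_{5,-1})(Ω₁) = -0.352296+0.034633i ; Y_{5,-1}(Ω₂) = +0.113635+0.122319i ; Δ = -0.044269-0.039157i
  [+0]  conj(Y_{5,0})(Ω₁) = -0.226751-0.000000i ; Y_{5,0}(Ω₂) = +0.358043+0.000000i ; Δ = -0.081187-0.000000i
  [+1]  conj(Y_{5,1})(Ω₁) = +0.352296+0.034633i ; Y_{5,1}(Ω₂) = -0.113635+0.122319i ; Δ = -0.044269+0.039157i
  [+2]  conj(Y_{5,2})(Ω₁) = +0.452871+0.089910i ; Y_{5,2}(Ω₂) = +0.033690+0.457075i ; Δ = -0.025839+0.210025i
  [+3]  conj(Y_{5,3})(Ω₁) = +0.246198+0.074537i ; Y_{5,3}(Ω₂) = +0.265251+0.212330i ; Δ = +0.049478+0.072046i
  [+4]  conj(Y_{5,4})(Ω₁) = +0.077682+0.032111i ; Y_{5,4}(Ω₂) = +0.137118-0.020324i ; Δ = +0.011304+0.002824i
  [+5]  conj(Y_{5,5})(Ω₁) = +0.013824+0.007373i ; Y_{5,5}(Ω₂) = +0.017846-0.026004i ; Δ = +0.000438-0.000228i
Total Σ_m = -0.098961+0.000000i. Multiply by 1.142397: -0.113053+0.000000i. P_5(cos γ) = -0.113053

-0.113053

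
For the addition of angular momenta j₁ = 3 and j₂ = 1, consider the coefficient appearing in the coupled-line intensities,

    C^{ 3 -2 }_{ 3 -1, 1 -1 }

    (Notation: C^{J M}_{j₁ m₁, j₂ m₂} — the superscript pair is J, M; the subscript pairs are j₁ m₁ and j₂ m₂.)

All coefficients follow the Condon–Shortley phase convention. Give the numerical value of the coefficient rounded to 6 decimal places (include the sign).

√[7·1!5!1!/8! · 2!4!0!2!1!5!] = √(240)
  +(−1)^0/∏(0,1,4,0,1,1)! = 1/24  (running 1/24)
⟨..|..⟩ = √(240)·(1/24) = +0.645497

+√(5/12) = +0.645497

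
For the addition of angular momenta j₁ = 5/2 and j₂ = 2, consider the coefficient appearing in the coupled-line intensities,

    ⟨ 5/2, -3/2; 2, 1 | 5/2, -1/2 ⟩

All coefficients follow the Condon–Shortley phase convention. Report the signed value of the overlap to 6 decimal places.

+0.414039

√[6·2!3!2!/8! · 1!4!3!1!2!3!] = √(216/35)
  +(−1)^1/∏(1,1,3,2,0,0)! = -1/12  (running -1/12)
  +(−1)^2/∏(2,0,2,1,1,1)! = 1/4  (running 1/6)
⟨..|..⟩ = √(216/35)·(1/6) = +0.414039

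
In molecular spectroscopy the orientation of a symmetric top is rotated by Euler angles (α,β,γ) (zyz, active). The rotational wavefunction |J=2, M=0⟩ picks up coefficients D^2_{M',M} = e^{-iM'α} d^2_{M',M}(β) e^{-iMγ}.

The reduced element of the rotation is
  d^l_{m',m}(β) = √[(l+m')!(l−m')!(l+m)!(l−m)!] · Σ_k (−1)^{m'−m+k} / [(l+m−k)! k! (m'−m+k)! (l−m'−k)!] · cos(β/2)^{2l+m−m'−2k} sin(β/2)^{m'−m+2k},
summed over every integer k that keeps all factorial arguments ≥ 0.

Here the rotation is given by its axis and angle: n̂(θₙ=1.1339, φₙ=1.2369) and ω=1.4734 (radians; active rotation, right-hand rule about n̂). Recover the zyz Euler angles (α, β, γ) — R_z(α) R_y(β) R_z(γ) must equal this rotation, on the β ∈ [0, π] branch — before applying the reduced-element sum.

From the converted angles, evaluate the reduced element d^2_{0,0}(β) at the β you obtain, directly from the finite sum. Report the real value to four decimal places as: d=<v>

d=-0.3995

Axis–angle → zyz. n̂ = (sinθₙcosφₙ, sinθₙsinφₙ, cosθₙ) = (+0.296943, +0.856029, +0.423129), ω = 1.4734.
R = I cosω + sinω [n̂]ₓ + (1−cosω) n̂n̂ᵀ gives
  R = [+0.176843, -0.191650, +0.965400; +0.650598, +0.758771, +0.031453; -0.738545, +0.622525, +0.258871]
β = atan2(√(R₁₃²+R₂₃²), R₃₃) = 1.308943; α = atan2(R₂₃, R₁₃) mod 2π = 0.032569; γ = atan2(R₃₂, −R₃₁) mod 2π = 0.700362
d^2_{0,0}(β=1.3089) via the finite sum:
With c≡cos(β/2)=0.793370 and s≡sin(β/2)=0.608740, N=[2·2·2·2]^{1/2}=4.000000
k: max(0,(0)−(0))=0 … min(2+(0),2−(0))=2
  k=0: (−1)^0·4.0000/(4)·0.7934^4·0.6087^0 = +0.396189
  k=1: (−1)^1·4.0000/(1)·0.7934^2·0.6087^2 = -0.932986
  k=2: (−1)^2·4.0000/(4)·0.7934^0·0.6087^4 = +0.137318
d^2_{0,0}(1.3089) = +0.396189 -0.932986 +0.137318 = -0.399479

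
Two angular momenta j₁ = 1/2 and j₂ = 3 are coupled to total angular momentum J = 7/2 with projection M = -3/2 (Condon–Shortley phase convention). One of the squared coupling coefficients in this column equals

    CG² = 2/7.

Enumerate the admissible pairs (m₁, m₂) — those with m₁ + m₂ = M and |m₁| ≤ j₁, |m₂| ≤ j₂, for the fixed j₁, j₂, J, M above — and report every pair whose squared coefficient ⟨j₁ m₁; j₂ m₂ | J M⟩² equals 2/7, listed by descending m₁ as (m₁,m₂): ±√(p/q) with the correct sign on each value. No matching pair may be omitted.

Admissible pairs with m₁+m₂ = M = -3/2: (-1/2,-1), (1/2,-2)
  (m₁,m₂)=(1/2,-2): CG² = 2/7, CG = +√(2/7)   ← matches the target
  (m₁,m₂)=(-1/2,-1): CG² = 5/7, CG = +√(5/7)
Pairs with CG² = 2/7: (1/2,-2): +√(2/7)

(1/2,-2): +√(2/7)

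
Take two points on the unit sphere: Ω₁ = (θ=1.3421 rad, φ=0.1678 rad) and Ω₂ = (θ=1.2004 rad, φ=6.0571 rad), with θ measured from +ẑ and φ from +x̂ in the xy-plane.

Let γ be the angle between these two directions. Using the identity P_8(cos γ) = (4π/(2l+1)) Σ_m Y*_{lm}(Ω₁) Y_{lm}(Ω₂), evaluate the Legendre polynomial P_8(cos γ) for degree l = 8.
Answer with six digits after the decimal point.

-0.371963

Summing Y*_{l m}(θ₁,φ₁)·Y_{l m}(θ₂,φ₂) over m ∈ [−8, 8]; prefactor 4π/(2·8+1) = 0.739198:
  [-8]  conj(Y_{8,-8})(Ω₁) = (0.094496, 0.406519) ; Y_{8,-8}(Ω₂) = (-0.069254, 0.285612) ; Δ = (-0.122651, -0.001164)
  [-7]  conj(Y_{8,-7})(Ω₁) = (0.149962, 0.358489) ; Y_{8,-7}(Ω₂) = (-0.005387, 0.456458) ; Δ = (-0.164443, 0.066520)
  [-6]  conj(Y_{8,-6})(Ω₁) = (-0.039342, -0.062198) ; Y_{8,-6}(Ω₂) = (0.050710, 0.233013) ; Δ = (0.012498, -0.012321)
  [-5]  conj(Y_{8,-5})(Ω₁) = (-0.240648, -0.267935) ; Y_{8,-5}(Ω₂) = (-0.091367, -0.193890) ; Δ = (-0.029963, 0.071140)
  [-4]  conj(Y_{8,-4})(Ω₁) = (-0.039238, -0.031163) ; Y_{8,-4}(Ω₂) = (-0.203844, -0.259179) ; Δ = (-0.000078, 0.016522)
  [-3]  conj(Y_{8,-3})(Ω₁) = (0.283128, 0.155926) ; Y_{8,-3}(Ω₂) = (0.052402, 0.042225) ; Δ = (0.008253, 0.020126)
  [-2]  conj(Y_{8,-2})(Ω₁) = (0.097577, 0.034034) ; Y_{8,-2}(Ω₂) = (0.300156, 0.145796) ; Δ = (0.024326, 0.024442)
  [-1]  conj(Y_{8,-1})(Ω₁) = (-0.298108, -0.050497) ; Y_{8,-1}(Ω₂) = (-0.003309, -0.000761) ; Δ = (0.000948, 0.000394)
  [+0]  conj(Y_{8,0})(Ω₁) = (-0.118485, -0.000000) ; Y_{8,0}(Ω₂) = (-0.329335, 0.000000) ; Δ = (0.039021, 0.000000)
  [+1]  conj(Y_{8,1})(Ω₁) = (0.298108, -0.050497) ; Y_{8,1}(Ω₂) = (0.003309, -0.000761) ; Δ = (0.000948, -0.000394)
  [+2]  conj(Y_{8,2})(Ω₁) = (0.097577, -0.034034) ; Y_{8,2}(Ω₂) = (0.300156, -0.145796) ; Δ = (0.024326, -0.024442)
  [+3]  conj(Y_{8,3})(Ω₁) = (-0.283128, 0.155926) ; Y_{8,3}(Ω₂) = (-0.052402, 0.042225) ; Δ = (0.008253, -0.020126)
  [+4]  conj(Y_{8,4})(Ω₁) = (-0.039238, 0.031163) ; Y_{8,4}(Ω₂) = (-0.203844, 0.259179) ; Δ = (-0.000078, -0.016522)
  [+5]  conj(Y_{8,5})(Ω₁) = (0.240648, -0.267935) ; Y_{8,5}(Ω₂) = (0.091367, -0.193890) ; Δ = (-0.029963, -0.071140)
  [+6]  conj(Y_{8,6})(Ω₁) = (-0.039342, 0.062198) ; Y_{8,6}(Ω₂) = (0.050710, -0.233013) ; Δ = (0.012498, 0.012321)
  [+7]  conj(Y_{8,7})(Ω₁) = (-0.149962, 0.358489) ; Y_{8,7}(Ω₂) = (0.005387, 0.456458) ; Δ = (-0.164443, -0.066520)
  [+8]  conj(Y_{8,8})(Ω₁) = (0.094496, -0.406519) ; Y_{8,8}(Ω₂) = (-0.069254, -0.285612) ; Δ = (-0.122651, 0.001164)
Σ over m = (-0.503198, 0.000000); ×(4π/17) → (-0.371963, 0.000000). Real part: -0.371963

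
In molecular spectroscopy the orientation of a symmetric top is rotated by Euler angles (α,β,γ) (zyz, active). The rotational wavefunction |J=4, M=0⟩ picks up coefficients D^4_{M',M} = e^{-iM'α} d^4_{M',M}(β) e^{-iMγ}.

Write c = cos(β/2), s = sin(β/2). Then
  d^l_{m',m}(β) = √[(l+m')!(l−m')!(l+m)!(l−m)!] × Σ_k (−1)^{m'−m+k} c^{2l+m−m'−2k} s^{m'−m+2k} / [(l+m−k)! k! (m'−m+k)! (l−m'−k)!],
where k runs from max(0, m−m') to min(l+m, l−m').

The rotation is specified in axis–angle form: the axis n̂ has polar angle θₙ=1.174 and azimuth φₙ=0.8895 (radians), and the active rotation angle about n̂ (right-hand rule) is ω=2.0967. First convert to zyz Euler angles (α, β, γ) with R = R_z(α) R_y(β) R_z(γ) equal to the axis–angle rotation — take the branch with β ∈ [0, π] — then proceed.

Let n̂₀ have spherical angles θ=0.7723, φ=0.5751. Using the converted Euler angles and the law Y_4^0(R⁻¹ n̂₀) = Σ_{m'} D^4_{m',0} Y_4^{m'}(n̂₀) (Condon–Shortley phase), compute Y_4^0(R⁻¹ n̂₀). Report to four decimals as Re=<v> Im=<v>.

Axis–angle → zyz. n̂ = (sinθₙcosφₙ, sinθₙsinφₙ, cosθₙ) = (+0.580867, +0.716406, +0.386466), ω = 2.0967.
R = I cosω + sinω [n̂]ₓ + (1−cosω) n̂n̂ᵀ gives
  R = [+0.004789, +0.290793, +0.956774; +0.959278, +0.268885, -0.086524; -0.282423, +0.918227, -0.277663]
β = atan2(√(R₁₃²+R₂₃²), R₃₃) = 1.852157; α = atan2(R₂₃, R₁₃) mod 2π = 6.192998; γ = atan2(R₃₂, −R₃₁) mod 2π = 1.272405
Need the full column D^4_{m',0} for m'=−4..4 at α=6.1930, β=1.8522, γ=1.2724.
cos(β/2)=0.600973, sin(β/2)=0.799269
d^4_{-4,0}: single k=4 term ⇒ +0.445391;  D = +0.416722-0.157212i
d^4_{-3,0}: k∈[3..4] ⇒ +0.473607 -0.837712 = -0.364105;  D = -0.350859+0.097315i
d^4_{-2,0}: k∈[2..4] ⇒ +0.285520 -1.346735 +0.893285 = -0.167930;  D = -0.165205+0.030126i
d^4_{-1,0}: k∈[1..4] ⇒ +0.101203 -1.074039 +1.899752 -0.560044 = +0.366871;  D = +0.365380-0.033042i
d^4_{0,0}: k∈[0..4] ⇒ +0.017015 -0.481543 +1.916438 -1.506569 +0.166550 = +0.111891;  D = +0.111891+0.000000i
d^4_{1,0}: k∈[0..3] ⇒ -0.101203 +1.074039 -1.899752 +0.560044 = -0.366871;  D = -0.365380-0.033042i
d^4_{2,0}: k∈[0..2] ⇒ +0.285520 -1.346735 +0.893285 = -0.167930;  D = -0.165205-0.030126i
d^4_{3,0}: k∈[0..1] ⇒ -0.473607 +0.837712 = +0.364105;  D = +0.350859+0.097315i
d^4_{4,0}: single k=0 term ⇒ +0.445391;  D = +0.416722+0.157212i
Y_4^{m'}(θ=0.7723,φ=0.5751) and Σ D·Y over m':
  (+0.4167-0.1572i)·(-0.0699-0.0782i)  (-0.3509+0.0973i)·(-0.0469-0.3010i)  (-0.1652+0.0301i)·(+0.1724-0.3853i)  (+0.3654-0.0330i)·(+0.1174-0.0761i)  (+0.1119+0.0000i)·(-0.3362+0.0000i)  (-0.3654-0.0330i)·(-0.1174-0.0761i)  (-0.1652-0.0301i)·(+0.1724+0.3853i)  (+0.3509+0.0973i)·(+0.0469-0.3010i)  (+0.4167+0.1572i)·(-0.0699+0.0782i)
Y_4^0(R⁻¹ n̂) = +0.018012+0.000000i

Re=0.0180 Im=0.0000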